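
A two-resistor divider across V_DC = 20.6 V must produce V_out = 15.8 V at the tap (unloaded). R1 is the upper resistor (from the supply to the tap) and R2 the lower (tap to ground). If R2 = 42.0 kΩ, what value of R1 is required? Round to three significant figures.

R1 ≈ 12.8 kΩ

V_out/V_DC = R2/(R1+R2) = 0.7670.
R1 = R2·(1/k − 1) = 42.0 × 0.3038 = 12.76 kΩ.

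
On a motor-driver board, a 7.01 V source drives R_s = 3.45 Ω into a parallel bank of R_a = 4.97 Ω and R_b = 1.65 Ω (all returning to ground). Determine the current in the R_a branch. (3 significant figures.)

Equivalent of the parallel group: R_p = 1.239 Ω.
V_A = 7.01 × 1.239/4.689 = 1.852 V.
I(R_a) = V_A / R_a = 1.852/4.97 = 0.3726 A.

I ≈ 0.373 A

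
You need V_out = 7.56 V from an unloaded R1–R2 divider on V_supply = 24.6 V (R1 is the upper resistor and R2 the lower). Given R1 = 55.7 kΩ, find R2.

Required fraction k = V_out/V_supply = 0.3073.
So R2 = R1 · V_out/(V_supply − V_out) = 55.7 × 7.56/(24.6 − 7.56) = 55.7 × 0.4437 = 24.71 kΩ.

R2 ≈ 24.7 kΩ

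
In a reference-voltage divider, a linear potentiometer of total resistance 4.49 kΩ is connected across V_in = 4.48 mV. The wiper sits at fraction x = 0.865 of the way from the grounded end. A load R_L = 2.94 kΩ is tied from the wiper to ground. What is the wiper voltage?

Split the track: R_lower = x·R_p = 3.884 kΩ, R_upper = (1−x)·R_p = 0.6062 kΩ.
(x·R_p) ‖ R_L = 1.673 kΩ.
V_out = 4.48 × 1.673/(0.6062 + 1.673) = 3.289 mV.

V_out ≈ 3.29 mV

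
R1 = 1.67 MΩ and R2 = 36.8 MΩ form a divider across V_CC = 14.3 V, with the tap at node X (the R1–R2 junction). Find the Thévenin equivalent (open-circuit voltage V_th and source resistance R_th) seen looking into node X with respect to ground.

V_th is the unloaded tap voltage: V_CC · R2/(R1+R2) = 14.3 × 0.9566 = 13.68 V.
With V_CC suppressed (replaced by a short), R_th = R1 ‖ R2 = (1.670 × 36.8)/(1.670 + 36.8) = 1.598 MΩ.

V_th ≈ 13.7 V, R_th ≈ 1.60 MΩ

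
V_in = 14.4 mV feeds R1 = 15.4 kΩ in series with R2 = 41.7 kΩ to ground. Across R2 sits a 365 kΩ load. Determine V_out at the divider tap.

V_out ≈ 10.2 mV

The load sits in parallel with R2, giving an effective lower resistance R2' = R2·R_L/(R2+R_L) = 37.42 kΩ.
Now apply the divider: V_out = 14.4 × 0.7085 = 10.20 mV.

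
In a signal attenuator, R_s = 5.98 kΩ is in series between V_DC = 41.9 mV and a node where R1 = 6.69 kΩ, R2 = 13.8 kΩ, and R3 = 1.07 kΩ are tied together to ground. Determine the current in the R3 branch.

Parallel bank: R_p = 1/(1/6.69 + 1/13.8 + 1/1.07) = 0.8647 kΩ.
V_A by voltage divider: V_A = 41.9 × 0.8647/(5.98 + 0.8647) = 5.293 mV.
Branch current I = V_A/R3 = 5.293/1.07 = 4.947 µA.

I ≈ 4.95 µA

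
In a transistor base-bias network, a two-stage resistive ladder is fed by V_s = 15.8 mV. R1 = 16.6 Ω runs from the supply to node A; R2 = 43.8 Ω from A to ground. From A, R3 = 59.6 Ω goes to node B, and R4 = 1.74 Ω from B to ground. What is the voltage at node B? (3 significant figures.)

V_B ≈ 0.272 mV

Looking into the second stage from A: R3 + R4 = 61.34 Ω appears in parallel with R2.
Effective lower resistance at A: R2 ‖ 61.34 = 25.55 Ω.
V_A = 15.8 × 25.55/(16.6 + 25.55) = 9.578 mV.
V_B = V_A × 0.02837 = 0.2717 mV.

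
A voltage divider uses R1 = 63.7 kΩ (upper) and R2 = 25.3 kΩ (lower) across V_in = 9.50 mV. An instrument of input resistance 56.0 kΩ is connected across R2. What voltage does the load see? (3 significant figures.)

V_out ≈ 2.04 mV

The load sits in parallel with R2, giving an effective lower resistance R2' = R2·R_L/(R2+R_L) = 17.43 kΩ.
Voltage divider with the loaded lower leg: V_out = 9.50 × 17.43/(63.7 + 17.43) = 9.50 × 0.2148 = 2.041 mV.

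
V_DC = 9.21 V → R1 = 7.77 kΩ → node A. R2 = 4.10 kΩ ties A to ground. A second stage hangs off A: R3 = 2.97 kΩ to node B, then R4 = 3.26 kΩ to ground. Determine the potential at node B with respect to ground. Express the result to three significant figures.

V_B ≈ 1.16 V

Node A sees R2 in parallel with the series input of stage 2, R3 + R4 = 6.230 kΩ.
R2 ‖ (R3+R4) = 2.473 kΩ.
So V_A = 9.21 × 0.2414 = 2.223 V.
Then the unloaded second divider: V_B = V_A × R4/(R3+R4) = 2.223 × 0.5233 = 1.163 V.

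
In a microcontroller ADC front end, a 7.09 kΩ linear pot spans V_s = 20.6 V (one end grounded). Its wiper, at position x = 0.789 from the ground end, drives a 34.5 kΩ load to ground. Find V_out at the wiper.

V_out ≈ 15.7 V

Split the track: R_lower = x·R_p = 5.594 kΩ, R_upper = (1−x)·R_p = 1.496 kΩ.
Lower segment in parallel with the load: 5.594 ‖ 34.5 = 4.814 kΩ.
Loaded-divider output: V_out = 20.6 × 0.7629 = 15.72 V.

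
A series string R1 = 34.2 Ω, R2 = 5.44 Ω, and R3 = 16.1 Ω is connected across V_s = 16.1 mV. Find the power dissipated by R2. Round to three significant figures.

P ≈ 0.454 µW

Series current I = V_s/ΣR = 16.1/55.74 = 0.2888 mA.
V(R2) = I·R = 1.571 mV; P = V·I = 1.571 × 0.2888 = 0.4539 µW.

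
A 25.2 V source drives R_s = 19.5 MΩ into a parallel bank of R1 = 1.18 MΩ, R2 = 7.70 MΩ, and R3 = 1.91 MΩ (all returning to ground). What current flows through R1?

Parallel bank: R_p = 1/(1/1.18 + 1/7.70 + 1/1.91) = 0.6663 MΩ.
Node voltage V_A = V_s · R_p/(R_s + R_p) = 25.2 × 0.03304 = 0.8326 V.
I(R1) = V_A / R1 = 0.8326/1.18 = 0.7056 µA.
(Equivalently: I_total = 1.250 µA, then current-divider fraction G_k/ΣG = 0.5646.)

I ≈ 0.706 µA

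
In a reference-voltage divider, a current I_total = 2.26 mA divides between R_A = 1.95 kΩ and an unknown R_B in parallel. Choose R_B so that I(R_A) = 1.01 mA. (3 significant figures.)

R_B ≈ 1.58 kΩ

Two-branch current divider: I_A = I_total · R_B/(R_A + R_B).
1.01/2.26 = R_B/(R_A + R_B) → R_B = R_A · (0.4469)/(1 − 0.4469) = 1.95 × 0.8080 = 1.576 kΩ.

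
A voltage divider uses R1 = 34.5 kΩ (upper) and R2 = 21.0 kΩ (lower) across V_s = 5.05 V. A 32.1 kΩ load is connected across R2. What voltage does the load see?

V_out ≈ 1.36 V

R2 ‖ R_L = (21.0 × 32.1)/(21.0 + 32.1) = 12.69 kΩ.
Voltage divider with the loaded lower leg: V_out = 5.05 × 12.69/(34.5 + 12.69) = 5.05 × 0.2690 = 1.358 V.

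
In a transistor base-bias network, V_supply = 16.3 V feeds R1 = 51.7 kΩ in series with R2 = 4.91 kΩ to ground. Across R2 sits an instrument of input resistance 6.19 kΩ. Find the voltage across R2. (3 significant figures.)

V_out ≈ 0.820 V

First combine the lower leg with the load: R2 ‖ R_L = 2.738 kΩ.
Then V_out = V_supply · R2'/(R1 + R2') = 16.3 × 2.738/54.44 = 0.8198 V.
(Unloaded it would be 1.41 V; the load pulls it down.)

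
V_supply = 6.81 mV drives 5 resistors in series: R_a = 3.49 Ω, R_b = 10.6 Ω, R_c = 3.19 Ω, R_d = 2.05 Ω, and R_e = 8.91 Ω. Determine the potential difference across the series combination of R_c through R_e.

V ≈ 3.41 mV

Series total: ΣR = 3.49 + 10.6 + 3.19 + 2.05 + 8.91 = 28.24 Ω.
R_{R_c..R_e} = 3.19 + 2.05 + 8.91 = 14.15 Ω.
V = V_supply · R/ΣR = 6.81 × 0.5011 = 3.412 mV.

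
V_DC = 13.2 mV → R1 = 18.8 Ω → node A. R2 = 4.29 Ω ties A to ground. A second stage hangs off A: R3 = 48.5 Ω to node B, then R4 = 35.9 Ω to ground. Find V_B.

Looking into the second stage from A: R3 + R4 = 84.40 Ω appears in parallel with R2.
R2 ‖ (R3+R4) = 4.082 Ω.
So V_A = 13.2 × 0.1784 = 2.355 mV.
Stage 2 is unloaded, so V_B = V_A · R4/(R3+R4) = 2.355 × 35.9/84.40 = 1.002 mV.

V_B ≈ 1.00 mV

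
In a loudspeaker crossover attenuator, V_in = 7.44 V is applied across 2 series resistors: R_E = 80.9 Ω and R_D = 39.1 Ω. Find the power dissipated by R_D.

P ≈ 0.150 W

Series current I = V_in/ΣR = 7.44/120.0 = 0.06200 A.
P(R_D) = I²·R_D = (0.06200)² × 39.1 = 0.1503 W.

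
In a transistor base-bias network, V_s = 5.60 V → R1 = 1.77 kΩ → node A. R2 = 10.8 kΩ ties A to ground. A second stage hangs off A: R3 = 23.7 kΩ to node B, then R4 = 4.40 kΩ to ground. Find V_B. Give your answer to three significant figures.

Node A sees R2 in parallel with the series input of stage 2, R3 + R4 = 28.10 kΩ.
R2 ‖ (R3+R4) = 7.802 kΩ.
So V_A = 5.60 × 0.8151 = 4.564 V.
Stage 2 is unloaded, so V_B = V_A · R4/(R3+R4) = 4.564 × 4.40/28.10 = 0.7147 V.

V_B ≈ 0.715 V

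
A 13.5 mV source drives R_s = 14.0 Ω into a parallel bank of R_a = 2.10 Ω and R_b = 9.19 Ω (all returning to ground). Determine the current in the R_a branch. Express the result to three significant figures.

I ≈ 0.700 mA

Combine the parallel branches: R_p = (1/2.10 + 1/9.19)⁻¹ = 1.709 Ω.
V_A by voltage divider: V_A = 13.5 × 1.709/(14.0 + 1.709) = 1.469 mV.
I(R_a) = V_A / R_a = 1.469/2.10 = 0.6995 mA.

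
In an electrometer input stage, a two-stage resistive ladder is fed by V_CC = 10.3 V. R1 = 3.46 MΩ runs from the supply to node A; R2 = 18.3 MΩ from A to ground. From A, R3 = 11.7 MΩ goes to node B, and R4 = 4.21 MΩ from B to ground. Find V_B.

V_B ≈ 1.94 V

The second stage (R3 + R4 = 15.91 MΩ) loads node A in parallel with R2.
Effective lower resistance at A: R2 ‖ 15.91 = 8.511 MΩ.
First divider: V_A = V_CC · 8.511/(3.46 + 8.511) = 7.323 V.
Then the unloaded second divider: V_B = V_A × R4/(R3+R4) = 7.323 × 0.2646 = 1.938 V.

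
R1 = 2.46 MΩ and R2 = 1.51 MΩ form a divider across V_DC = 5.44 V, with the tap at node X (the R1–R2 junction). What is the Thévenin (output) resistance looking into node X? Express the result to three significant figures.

R_th ≈ 0.936 MΩ

Looking into X with the source shorted: R_th = R1·R2/(R1+R2) = 2.460 × 1.51/3.970 = 0.9357 MΩ.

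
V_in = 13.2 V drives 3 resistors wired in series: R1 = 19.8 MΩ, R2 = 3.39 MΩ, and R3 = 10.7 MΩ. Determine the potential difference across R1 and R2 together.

V ≈ 9.03 V

Total series resistance ΣR = 19.8 + 3.39 + 10.7 = 33.89 MΩ.
R_{R1..R2} = 19.8 + 3.39 = 23.19 MΩ.
V = V_in · R/ΣR = 13.2 × 0.6843 = 9.032 V.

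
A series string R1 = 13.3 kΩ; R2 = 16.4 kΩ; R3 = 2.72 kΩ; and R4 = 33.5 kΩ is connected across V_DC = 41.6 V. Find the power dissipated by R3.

The common current is I = 41.6/65.92 = 0.6311 mA.
V(R3) = I·R = 1.717 V; P = V·I = 1.717 × 0.6311 = 1.083 mW.

P ≈ 1.08 mW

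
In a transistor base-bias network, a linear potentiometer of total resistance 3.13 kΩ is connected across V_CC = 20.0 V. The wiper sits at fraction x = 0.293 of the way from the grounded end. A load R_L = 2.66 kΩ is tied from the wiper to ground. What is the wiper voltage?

Lower segment x·R_p = 0.9171 kΩ; upper segment (1−x)·R_p = 2.213 kΩ.
(x·R_p) ‖ R_L = 0.6820 kΩ.
V_out = 20.0 × 0.6820/(2.213 + 0.6820) = 4.712 V.
(Unloaded: V_out = x·V_CC = 5.86 V.)

V_out ≈ 4.71 V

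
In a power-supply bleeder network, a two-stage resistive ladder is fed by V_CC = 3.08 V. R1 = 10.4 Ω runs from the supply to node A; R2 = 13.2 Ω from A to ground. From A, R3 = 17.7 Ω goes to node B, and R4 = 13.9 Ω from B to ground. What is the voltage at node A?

Looking into the second stage from A: R3 + R4 = 31.60 Ω appears in parallel with R2.
R2 ‖ (R3+R4) = 9.311 Ω.
So V_A = 3.08 × 0.4724 = 1.455 V.

V_A ≈ 1.45 V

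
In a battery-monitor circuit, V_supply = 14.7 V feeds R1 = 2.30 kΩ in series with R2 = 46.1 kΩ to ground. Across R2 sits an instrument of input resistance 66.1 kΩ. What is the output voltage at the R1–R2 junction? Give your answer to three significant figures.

The load sits in parallel with R2, giving an effective lower resistance R2' = R2·R_L/(R2+R_L) = 27.16 kΩ.
Now apply the divider: V_out = 14.7 × 0.9219 = 13.55 V.

V_out ≈ 13.6 V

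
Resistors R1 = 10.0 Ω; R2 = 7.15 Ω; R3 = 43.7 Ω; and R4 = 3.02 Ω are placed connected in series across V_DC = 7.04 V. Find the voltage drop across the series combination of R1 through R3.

V ≈ 6.71 V

Total series resistance ΣR = 10.0 + 7.15 + 43.7 + 3.02 = 63.87 Ω.
R_{R1..R3} = 10.0 + 7.15 + 43.7 = 60.85 Ω.
Voltage divider: V = V_DC · (60.85 / 63.87) = 7.04 × 0.9527 = 6.707 V.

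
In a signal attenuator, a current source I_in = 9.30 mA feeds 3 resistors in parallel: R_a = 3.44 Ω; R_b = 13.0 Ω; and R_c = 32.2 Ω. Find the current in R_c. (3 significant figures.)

Total conductance ΣG = 1/3.44 + 1/13.0 + 1/32.2 = 0.3987 (units of 1/Ω).
By the current-divider rule, I = I_in · G_k/ΣG = 9.30 × 0.07790 = 0.7244 mA.

I ≈ 0.724 mA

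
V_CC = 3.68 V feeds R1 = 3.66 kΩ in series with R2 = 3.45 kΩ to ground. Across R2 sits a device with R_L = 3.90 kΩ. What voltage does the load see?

First combine the lower leg with the load: R2 ‖ R_L = 1.831 kΩ.
Then V_out = V_CC · R2'/(R1 + R2') = 3.68 × 1.831/5.491 = 1.227 V.

V_out ≈ 1.23 V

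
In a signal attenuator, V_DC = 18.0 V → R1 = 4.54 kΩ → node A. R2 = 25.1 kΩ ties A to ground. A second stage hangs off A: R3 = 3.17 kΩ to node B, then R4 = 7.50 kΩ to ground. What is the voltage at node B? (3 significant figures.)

Node A sees R2 in parallel with the series input of stage 2, R3 + R4 = 10.67 kΩ.
R2 ‖ (R3+R4) = 7.487 kΩ.
V_A = 18.0 × 7.487/(4.54 + 7.487) = 11.21 V.
V_B = V_A × 0.7029 = 7.876 V.

V_B ≈ 7.88 V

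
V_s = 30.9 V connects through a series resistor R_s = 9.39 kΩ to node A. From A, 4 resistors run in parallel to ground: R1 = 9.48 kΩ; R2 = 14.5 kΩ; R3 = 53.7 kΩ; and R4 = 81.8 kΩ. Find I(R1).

Equivalent of the parallel group: R_p = 4.871 kΩ.
V_A = 30.9 × 4.871/14.26 = 10.55 V.
Branch current I = V_A/R1 = 10.55/9.48 = 1.113 mA.
(Check via current divider: I_total = 2.167 mA; share G_k/ΣG = 0.5138 → same result.)

I ≈ 1.11 mA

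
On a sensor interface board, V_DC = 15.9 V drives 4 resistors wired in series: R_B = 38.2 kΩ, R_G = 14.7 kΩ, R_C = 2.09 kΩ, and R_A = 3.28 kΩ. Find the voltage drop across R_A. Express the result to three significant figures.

V ≈ 0.895 V

ΣR = 38.2 + 14.7 + 2.09 + 3.28 = 58.27 kΩ.
V = V_DC · R/ΣR = 15.9 × 0.05629 = 0.8950 V.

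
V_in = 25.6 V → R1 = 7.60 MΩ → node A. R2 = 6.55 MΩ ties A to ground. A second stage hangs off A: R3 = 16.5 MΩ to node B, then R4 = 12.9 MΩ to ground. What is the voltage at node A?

The second stage (R3 + R4 = 29.40 MΩ) loads node A in parallel with R2.
R2 ‖ (R3+R4) = 5.357 MΩ.
V_A = 25.6 × 5.357/(7.60 + 5.357) = 10.58 V.

V_A ≈ 10.6 V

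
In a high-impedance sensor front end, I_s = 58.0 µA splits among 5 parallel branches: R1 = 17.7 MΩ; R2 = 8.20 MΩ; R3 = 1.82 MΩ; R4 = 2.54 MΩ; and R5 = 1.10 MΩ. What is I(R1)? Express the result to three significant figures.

I ≈ 1.61 µA

ΣG = 1/17.7 + 1/8.20 + 1/1.82 + 1/2.54 + 1/1.10 = 2.031.
R1 takes the fraction G_k/ΣG = 0.05650/2.031 = 0.02782, so I = 58.0 × 0.02782 = 1.614 µA.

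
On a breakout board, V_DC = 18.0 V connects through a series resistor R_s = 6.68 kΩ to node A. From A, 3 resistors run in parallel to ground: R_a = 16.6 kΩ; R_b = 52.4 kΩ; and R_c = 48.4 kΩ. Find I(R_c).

I ≈ 0.223 mA

Equivalent of the parallel group: R_p = 10.00 kΩ.
V_A = 18.0 × 10.00/16.68 = 10.79 V.
Branch current I = V_A/R_c = 10.79/48.4 = 0.2230 mA.
(Check via current divider: I_total = 1.079 mA; share G_k/ΣG = 0.2066 → same result.)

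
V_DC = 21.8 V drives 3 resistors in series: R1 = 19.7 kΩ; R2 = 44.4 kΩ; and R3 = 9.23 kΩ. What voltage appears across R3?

V ≈ 2.74 V

Series total: ΣR = 19.7 + 44.4 + 9.23 = 73.33 kΩ.
By the voltage-divider rule, V = 21.8 × 9.230/73.33 = 2.744 V.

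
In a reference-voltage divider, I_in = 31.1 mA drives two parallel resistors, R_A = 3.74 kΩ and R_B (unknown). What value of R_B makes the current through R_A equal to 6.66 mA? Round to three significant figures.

R_B ≈ 1.02 kΩ

In a two-way split, I_A/I_in = R_B/(R_A + R_B).
With f = 0.2141, R_B = R_A · f/(1−f) = 3.74 × 0.2725 = 1.019 kΩ.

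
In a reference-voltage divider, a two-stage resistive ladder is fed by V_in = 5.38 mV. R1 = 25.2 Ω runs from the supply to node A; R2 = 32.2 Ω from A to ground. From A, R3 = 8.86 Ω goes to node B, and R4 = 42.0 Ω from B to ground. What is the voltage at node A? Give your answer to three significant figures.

V_A ≈ 2.36 mV

Node A sees R2 in parallel with the series input of stage 2, R3 + R4 = 50.86 Ω.
R2 ‖ (R3+R4) = 19.72 Ω.
V_A = 5.38 × 19.72/(25.2 + 19.72) = 2.362 mV.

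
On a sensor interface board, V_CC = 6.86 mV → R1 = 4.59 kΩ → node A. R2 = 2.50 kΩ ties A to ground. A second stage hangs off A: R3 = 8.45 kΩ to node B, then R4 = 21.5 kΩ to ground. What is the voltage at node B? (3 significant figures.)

Looking into the second stage from A: R3 + R4 = 29.95 kΩ appears in parallel with R2.
R2 ‖ (R3+R4) = 2.307 kΩ.
First divider: V_A = V_CC · 2.307/(4.59 + 2.307) = 2.295 mV.
V_B = V_A × 0.7179 = 1.647 mV.

V_B ≈ 1.65 mV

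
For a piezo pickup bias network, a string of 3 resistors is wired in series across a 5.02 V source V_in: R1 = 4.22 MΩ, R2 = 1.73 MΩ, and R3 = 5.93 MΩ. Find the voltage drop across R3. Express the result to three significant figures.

V ≈ 2.51 V

Series total: ΣR = 4.22 + 1.73 + 5.93 = 11.88 MΩ.
Voltage divider: V = V_in · (5.930 / 11.88) = 5.02 × 0.4992 = 2.506 V.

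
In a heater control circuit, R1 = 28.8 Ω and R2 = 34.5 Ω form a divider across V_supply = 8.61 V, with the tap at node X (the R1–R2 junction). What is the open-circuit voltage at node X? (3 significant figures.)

V_th ≈ 4.69 V

With X open, the divider is unloaded: V_th = 8.61 × 34.5/63.30 = 4.693 V.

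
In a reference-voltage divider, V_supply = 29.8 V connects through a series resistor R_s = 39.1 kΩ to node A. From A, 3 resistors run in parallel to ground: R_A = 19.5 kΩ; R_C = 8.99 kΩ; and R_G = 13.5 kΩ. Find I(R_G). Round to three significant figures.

I ≈ 0.215 mA

Equivalent of the parallel group: R_p = 4.227 kΩ.
V_A = 29.8 × 4.227/43.33 = 2.907 V.
Branch current I = V_A/R_G = 2.907/13.5 = 0.2153 mA.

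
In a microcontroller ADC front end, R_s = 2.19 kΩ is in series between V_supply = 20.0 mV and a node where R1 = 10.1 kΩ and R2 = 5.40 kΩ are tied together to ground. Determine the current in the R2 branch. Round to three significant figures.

I ≈ 2.28 µA

Parallel bank: R_p = 1/(1/10.1 + 1/5.40) = 3.519 kΩ.
V_A = 20.0 × 3.519/5.709 = 12.33 mV.
I(R2) = V_A / R2 = 12.33/5.40 = 2.283 µA.
(Check via current divider: I_total = 3.503 µA; share G_k/ΣG = 0.6516 → same result.)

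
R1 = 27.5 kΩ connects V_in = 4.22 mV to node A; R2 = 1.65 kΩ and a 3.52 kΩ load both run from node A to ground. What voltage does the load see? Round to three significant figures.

The load sits in parallel with R2, giving an effective lower resistance R2' = R2·R_L/(R2+R_L) = 1.123 kΩ.
Now apply the divider: V_out = 4.22 × 0.03925 = 0.1656 mV.

V_out ≈ 0.166 mV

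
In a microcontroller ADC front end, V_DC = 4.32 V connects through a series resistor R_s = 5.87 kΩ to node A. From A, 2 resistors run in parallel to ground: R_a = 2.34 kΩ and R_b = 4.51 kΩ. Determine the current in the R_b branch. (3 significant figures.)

I ≈ 0.199 mA

Parallel bank: R_p = 1/(1/2.34 + 1/4.51) = 1.541 kΩ.
Node voltage V_A = V_DC · R_p/(R_s + R_p) = 4.32 × 0.2079 = 0.8981 V.
Branch current I = V_A/R_b = 0.8981/4.51 = 0.1991 mA.
(Check via current divider: I_total = 0.5829 mA; share G_k/ΣG = 0.3416 → same result.)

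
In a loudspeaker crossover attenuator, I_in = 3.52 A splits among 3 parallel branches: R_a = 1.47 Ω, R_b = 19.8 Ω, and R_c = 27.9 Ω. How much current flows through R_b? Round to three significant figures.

I ≈ 0.232 A

ΣG = 1/1.47 + 1/19.8 + 1/27.9 = 0.7666.
Current divider: I(R_b) = I_in · G_k/ΣG = 3.52 × (0.05051/0.7666) = 3.52 × 0.06588 = 0.2319 A.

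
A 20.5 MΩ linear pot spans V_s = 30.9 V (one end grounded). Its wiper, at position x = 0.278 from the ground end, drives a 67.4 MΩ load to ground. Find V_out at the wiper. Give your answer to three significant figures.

V_out ≈ 8.10 V

Lower segment x·R_p = 5.699 MΩ; upper segment (1−x)·R_p = 14.80 MΩ.
R_L loads the lower segment: effective lower R = 5.255 MΩ.
Then V_out = V_s · 5.255/(14.80 + 5.255) = 8.096 V.
(Unloaded: V_out = x·V_s = 8.59 V.)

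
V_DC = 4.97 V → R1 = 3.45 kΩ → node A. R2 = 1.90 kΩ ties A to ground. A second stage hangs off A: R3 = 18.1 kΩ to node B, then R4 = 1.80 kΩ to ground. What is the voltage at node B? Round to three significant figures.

The second stage (R3 + R4 = 19.90 kΩ) loads node A in parallel with R2.
R2 ‖ (R3+R4) = 1.734 kΩ.
So V_A = 4.97 × 0.3345 = 1.663 V.
Stage 2 is unloaded, so V_B = V_A · R4/(R3+R4) = 1.663 × 1.80/19.90 = 0.1504 V.

V_B ≈ 0.150 V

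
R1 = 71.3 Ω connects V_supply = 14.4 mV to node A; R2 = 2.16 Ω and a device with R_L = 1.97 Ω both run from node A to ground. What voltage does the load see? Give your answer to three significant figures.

The load sits in parallel with R2, giving an effective lower resistance R2' = R2·R_L/(R2+R_L) = 1.030 Ω.
Voltage divider with the loaded lower leg: V_out = 14.4 × 1.030/(71.3 + 1.030) = 14.4 × 0.01424 = 0.2051 mV.

V_out ≈ 0.205 mV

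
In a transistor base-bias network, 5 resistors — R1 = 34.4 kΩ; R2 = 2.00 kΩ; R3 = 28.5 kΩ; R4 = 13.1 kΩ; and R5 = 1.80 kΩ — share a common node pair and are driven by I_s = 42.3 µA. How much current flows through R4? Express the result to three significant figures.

ΣG = 1/34.4 + 1/2.00 + 1/28.5 + 1/13.1 + 1/1.80 = 1.196.
R4 takes the fraction G_k/ΣG = 0.07634/1.196 = 0.06382, so I = 42.3 × 0.06382 = 2.700 µA.

I ≈ 2.70 µA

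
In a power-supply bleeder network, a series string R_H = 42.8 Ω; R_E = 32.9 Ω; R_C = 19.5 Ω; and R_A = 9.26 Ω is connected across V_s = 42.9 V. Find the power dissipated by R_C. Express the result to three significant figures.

ΣR = 104.5 Ω → I = 42.9/104.5 = 0.4107 A.
P = I²R = 0.1687 × 19.5 = 3.289 W.

P ≈ 3.29 W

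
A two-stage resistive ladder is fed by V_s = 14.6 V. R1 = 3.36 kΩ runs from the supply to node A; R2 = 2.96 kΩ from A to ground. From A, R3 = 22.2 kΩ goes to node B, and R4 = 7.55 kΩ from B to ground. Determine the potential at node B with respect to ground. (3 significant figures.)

Looking into the second stage from A: R3 + R4 = 29.75 kΩ appears in parallel with R2.
Effective lower resistance at A: R2 ‖ 29.75 = 2.692 kΩ.
V_A = 14.6 × 2.692/(3.36 + 2.692) = 6.494 V.
V_B = V_A × 0.2538 = 1.648 V.

V_B ≈ 1.65 V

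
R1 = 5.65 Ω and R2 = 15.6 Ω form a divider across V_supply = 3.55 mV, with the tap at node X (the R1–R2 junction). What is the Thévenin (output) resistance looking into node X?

With V_supply suppressed (replaced by a short), R_th = R1 ‖ R2 = (5.650 × 15.6)/(5.650 + 15.6) = 4.148 Ω.

R_th ≈ 4.15 Ω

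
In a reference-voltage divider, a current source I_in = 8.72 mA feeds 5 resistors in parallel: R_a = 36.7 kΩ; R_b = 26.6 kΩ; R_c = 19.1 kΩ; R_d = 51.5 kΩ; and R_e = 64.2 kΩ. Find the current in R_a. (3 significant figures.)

Total conductance ΣG = 1/36.7 + 1/26.6 + 1/19.1 + 1/51.5 + 1/64.2 = 0.1522 (units of 1/kΩ).
By the current-divider rule, I = I_in · G_k/ΣG = 8.72 × 0.1790 = 1.561 mA.

I ≈ 1.56 mA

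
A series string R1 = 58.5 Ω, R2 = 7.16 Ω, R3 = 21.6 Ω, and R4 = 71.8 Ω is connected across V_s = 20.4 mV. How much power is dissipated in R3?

P ≈ 0.355 µW

ΣR = 159.1 Ω → I = 20.4/159.1 = 0.1283 mA.
P = I²R = 0.01645 × 21.6 = 0.3553 µW.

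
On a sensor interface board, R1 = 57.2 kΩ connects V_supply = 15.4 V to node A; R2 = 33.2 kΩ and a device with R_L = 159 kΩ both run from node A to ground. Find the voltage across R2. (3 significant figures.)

V_out ≈ 5.00 V

R2 ‖ R_L = (33.2 × 159)/(33.2 + 159) = 27.47 kΩ.
Then V_out = V_supply · R2'/(R1 + R2') = 15.4 × 27.47/84.67 = 4.996 V.
(Unloaded it would be 5.66 V; the load pulls it down.)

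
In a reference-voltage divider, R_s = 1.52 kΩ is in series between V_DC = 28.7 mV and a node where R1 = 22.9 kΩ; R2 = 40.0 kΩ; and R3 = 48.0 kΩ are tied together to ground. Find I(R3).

Parallel bank: R_p = 1/(1/22.9 + 1/40.0 + 1/48.0) = 11.17 kΩ.
Node voltage V_A = V_DC · R_p/(R_s + R_p) = 28.7 × 0.8802 = 25.26 mV.
Branch current I = V_A/R3 = 25.26/48.0 = 0.5263 µA.
(Check via current divider: I_total = 2.261 µA; share G_k/ΣG = 0.2328 → same result.)

I ≈ 0.526 µA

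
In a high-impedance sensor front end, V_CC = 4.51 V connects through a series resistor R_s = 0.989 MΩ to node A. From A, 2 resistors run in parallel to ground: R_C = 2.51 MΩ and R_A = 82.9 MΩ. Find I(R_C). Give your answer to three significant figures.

Parallel bank: R_p = 1/(1/2.51 + 1/82.9) = 2.436 MΩ.
V_A by voltage divider: V_A = 4.51 × 2.436/(0.989 + 2.436) = 3.208 V.
I(R_C) = V_A / R_C = 3.208/2.51 = 1.278 µA.

I ≈ 1.28 µA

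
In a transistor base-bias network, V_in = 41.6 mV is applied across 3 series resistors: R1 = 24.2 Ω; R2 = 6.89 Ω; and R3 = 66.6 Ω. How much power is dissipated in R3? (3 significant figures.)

P ≈ 12.1 µW

Series current I = V_in/ΣR = 41.6/97.69 = 0.4258 mA.
P = I²R = 0.1813 × 66.6 = 12.08 µW.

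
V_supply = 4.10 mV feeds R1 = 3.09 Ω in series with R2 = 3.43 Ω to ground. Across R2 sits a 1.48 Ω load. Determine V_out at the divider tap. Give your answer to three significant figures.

The load sits in parallel with R2, giving an effective lower resistance R2' = R2·R_L/(R2+R_L) = 1.034 Ω.
Now apply the divider: V_out = 4.10 × 0.2507 = 1.028 mV.

V_out ≈ 1.03 mV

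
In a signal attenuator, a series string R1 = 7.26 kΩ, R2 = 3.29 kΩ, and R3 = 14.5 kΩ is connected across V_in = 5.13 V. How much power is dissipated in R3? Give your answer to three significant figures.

P ≈ 0.608 mW

Series current I = V_in/ΣR = 5.13/25.05 = 0.2048 mA.
P = I²R = 0.04194 × 14.5 = 0.6081 mW.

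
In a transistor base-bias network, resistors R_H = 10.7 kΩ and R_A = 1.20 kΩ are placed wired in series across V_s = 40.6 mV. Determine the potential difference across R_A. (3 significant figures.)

V ≈ 4.09 mV

ΣR = 10.7 + 1.20 = 11.90 kΩ.
V = V_s · R/ΣR = 40.6 × 0.1008 = 4.094 mV.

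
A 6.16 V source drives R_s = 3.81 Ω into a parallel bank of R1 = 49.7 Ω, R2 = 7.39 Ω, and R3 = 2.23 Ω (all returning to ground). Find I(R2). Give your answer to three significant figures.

Parallel bank: R_p = 1/(1/49.7 + 1/7.39 + 1/2.23) = 1.656 Ω.
V_A by voltage divider: V_A = 6.16 × 1.656/(3.81 + 1.656) = 1.866 V.
I(R2) = V_A / R2 = 1.866/7.39 = 0.2525 A.

I ≈ 0.253 A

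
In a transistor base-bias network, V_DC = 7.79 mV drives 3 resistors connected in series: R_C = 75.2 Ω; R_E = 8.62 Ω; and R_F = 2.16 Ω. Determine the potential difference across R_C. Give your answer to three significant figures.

V ≈ 6.81 mV

ΣR = 75.2 + 8.62 + 2.16 = 85.98 Ω.
V = V_DC · R/ΣR = 7.79 × 0.8746 = 6.813 mV.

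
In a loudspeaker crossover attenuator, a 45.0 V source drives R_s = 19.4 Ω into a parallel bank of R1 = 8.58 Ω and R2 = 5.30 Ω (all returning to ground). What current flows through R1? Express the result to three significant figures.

Equivalent of the parallel group: R_p = 3.276 Ω.
Node voltage V_A = V_s · R_p/(R_s + R_p) = 45.0 × 0.1445 = 6.502 V.
Branch current I = V_A/R1 = 6.502/8.58 = 0.7578 A.

I ≈ 0.758 A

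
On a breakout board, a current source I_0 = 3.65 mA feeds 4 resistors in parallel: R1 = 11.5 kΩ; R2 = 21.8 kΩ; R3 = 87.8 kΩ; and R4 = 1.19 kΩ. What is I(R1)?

I ≈ 0.322 mA

Conductances: ΣG = 1/11.5 + 1/21.8 + 1/87.8 + 1/1.19 = 0.9846 (1/kΩ).
By the current-divider rule, I = I_0 · G_k/ΣG = 3.65 × 0.08832 = 0.3224 mA.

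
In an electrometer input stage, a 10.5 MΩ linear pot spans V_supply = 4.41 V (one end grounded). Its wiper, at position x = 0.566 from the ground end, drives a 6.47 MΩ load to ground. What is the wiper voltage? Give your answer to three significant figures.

V_out ≈ 1.78 V

Split the track: R_lower = x·R_p = 5.943 MΩ, R_upper = (1−x)·R_p = 4.557 MΩ.
R_L loads the lower segment: effective lower R = 3.098 MΩ.
Loaded-divider output: V_out = 4.41 × 0.4047 = 1.785 V.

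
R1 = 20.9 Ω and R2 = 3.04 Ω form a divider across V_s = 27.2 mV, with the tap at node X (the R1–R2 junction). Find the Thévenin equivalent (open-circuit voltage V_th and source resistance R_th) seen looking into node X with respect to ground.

V_th ≈ 3.45 mV, R_th ≈ 2.65 Ω

V_th is the unloaded tap voltage: V_s · R2/(R1+R2) = 27.2 × 0.1270 = 3.454 mV.
With V_s suppressed (replaced by a short), R_th = R1 ‖ R2 = (20.90 × 3.04)/(20.90 + 3.04) = 2.654 Ω.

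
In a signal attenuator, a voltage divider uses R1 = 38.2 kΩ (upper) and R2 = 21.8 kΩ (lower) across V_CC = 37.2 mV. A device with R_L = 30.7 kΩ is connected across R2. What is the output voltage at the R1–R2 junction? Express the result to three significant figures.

R2 ‖ R_L = (21.8 × 30.7)/(21.8 + 30.7) = 12.75 kΩ.
Voltage divider with the loaded lower leg: V_out = 37.2 × 12.75/(38.2 + 12.75) = 37.2 × 0.2502 = 9.308 mV.
(Unloaded it would be 13.5 mV; the load pulls it down.)

V_out ≈ 9.31 mV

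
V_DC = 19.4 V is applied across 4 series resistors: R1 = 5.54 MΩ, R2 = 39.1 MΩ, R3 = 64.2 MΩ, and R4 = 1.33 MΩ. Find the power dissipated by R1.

P ≈ 0.172 µW

Series current I = V_DC/ΣR = 19.4/110.2 = 0.1761 µA.
P = I²R = 0.03101 × 5.54 = 0.1718 µW.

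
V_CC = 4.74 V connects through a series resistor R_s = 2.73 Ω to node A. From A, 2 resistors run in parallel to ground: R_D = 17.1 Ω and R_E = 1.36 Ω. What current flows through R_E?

I ≈ 1.10 A

Combine the parallel branches: R_p = (1/17.1 + 1/1.36)⁻¹ = 1.260 Ω.
V_A by voltage divider: V_A = 4.74 × 1.260/(2.73 + 1.260) = 1.497 V.
I(R_E) = V_A / R_E = 1.497/1.36 = 1.101 A.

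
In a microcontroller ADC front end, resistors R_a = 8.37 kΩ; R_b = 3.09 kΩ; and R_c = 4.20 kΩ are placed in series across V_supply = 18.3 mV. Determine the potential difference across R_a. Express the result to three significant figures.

V ≈ 9.78 mV

ΣR = 8.37 + 3.09 + 4.20 = 15.66 kΩ.
V = V_supply · R/ΣR = 18.3 × 0.5345 = 9.781 mV.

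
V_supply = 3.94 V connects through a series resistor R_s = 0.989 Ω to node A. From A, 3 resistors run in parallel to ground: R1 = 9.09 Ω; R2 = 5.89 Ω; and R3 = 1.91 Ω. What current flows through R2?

I ≈ 0.373 A

Combine the parallel branches: R_p = (1/9.09 + 1/5.89 + 1/1.91)⁻¹ = 1.245 Ω.
V_A = 3.94 × 1.245/2.234 = 2.196 V.
Branch current I = V_A/R2 = 2.196/5.89 = 0.3728 A.
(Check via current divider: I_total = 1.764 A; share G_k/ΣG = 0.2113 → same result.)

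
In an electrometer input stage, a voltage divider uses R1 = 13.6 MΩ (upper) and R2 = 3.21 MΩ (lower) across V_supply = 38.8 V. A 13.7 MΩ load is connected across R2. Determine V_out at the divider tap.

First combine the lower leg with the load: R2 ‖ R_L = 2.601 MΩ.
Now apply the divider: V_out = 38.8 × 0.1605 = 6.228 V.
(Unloaded it would be 7.41 V; the load pulls it down.)

V_out ≈ 6.23 V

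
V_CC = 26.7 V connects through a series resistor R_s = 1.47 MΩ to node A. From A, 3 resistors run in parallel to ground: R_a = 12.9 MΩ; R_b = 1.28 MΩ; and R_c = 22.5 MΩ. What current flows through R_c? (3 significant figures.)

I ≈ 0.510 µA

Equivalent of the parallel group: R_p = 1.107 MΩ.
V_A by voltage divider: V_A = 26.7 × 1.107/(1.47 + 1.107) = 11.47 V.
Branch current I = V_A/R_c = 11.47/22.5 = 0.5098 µA.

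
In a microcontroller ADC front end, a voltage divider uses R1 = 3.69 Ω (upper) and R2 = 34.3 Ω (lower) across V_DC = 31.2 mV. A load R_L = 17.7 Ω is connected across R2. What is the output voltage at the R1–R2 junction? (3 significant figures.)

R2 ‖ R_L = (34.3 × 17.7)/(34.3 + 17.7) = 11.68 Ω.
Voltage divider with the loaded lower leg: V_out = 31.2 × 11.68/(3.69 + 11.68) = 31.2 × 0.7598 = 23.71 mV.

V_out ≈ 23.7 mV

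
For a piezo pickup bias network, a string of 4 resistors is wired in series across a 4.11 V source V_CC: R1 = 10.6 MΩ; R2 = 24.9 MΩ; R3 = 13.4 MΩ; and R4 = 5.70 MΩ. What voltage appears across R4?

V ≈ 0.429 V

Series total: ΣR = 10.6 + 24.9 + 13.4 + 5.70 = 54.60 MΩ.
By the voltage-divider rule, V = 4.11 × 5.700/54.60 = 0.4291 V.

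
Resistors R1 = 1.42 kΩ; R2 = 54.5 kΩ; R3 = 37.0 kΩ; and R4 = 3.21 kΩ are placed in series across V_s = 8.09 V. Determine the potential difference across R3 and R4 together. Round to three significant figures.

ΣR = 1.42 + 54.5 + 37.0 + 3.21 = 96.13 kΩ.
R_{R3..R4} = 37.0 + 3.21 = 40.21 kΩ.
By the voltage-divider rule, V = 8.09 × 40.21/96.13 = 3.384 V.

V ≈ 3.38 V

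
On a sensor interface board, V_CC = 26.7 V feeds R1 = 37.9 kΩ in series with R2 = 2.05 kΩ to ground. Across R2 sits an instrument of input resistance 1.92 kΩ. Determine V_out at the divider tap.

R2 ‖ R_L = (2.05 × 1.92)/(2.05 + 1.92) = 0.9914 kΩ.
Then V_out = V_CC · R2'/(R1 + R2') = 26.7 × 0.9914/38.89 = 0.6806 V.
(Unloaded it would be 1.37 V; the load pulls it down.)

V_out ≈ 0.681 V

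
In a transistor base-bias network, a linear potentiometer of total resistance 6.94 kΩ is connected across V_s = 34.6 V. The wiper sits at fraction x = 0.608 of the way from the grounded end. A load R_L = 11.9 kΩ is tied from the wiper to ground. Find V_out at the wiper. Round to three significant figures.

V_out ≈ 18.5 V

Split the track: R_lower = x·R_p = 4.220 kΩ, R_upper = (1−x)·R_p = 2.720 kΩ.
R_L loads the lower segment: effective lower R = 3.115 kΩ.
Then V_out = V_s · 3.115/(2.720 + 3.115) = 18.47 V.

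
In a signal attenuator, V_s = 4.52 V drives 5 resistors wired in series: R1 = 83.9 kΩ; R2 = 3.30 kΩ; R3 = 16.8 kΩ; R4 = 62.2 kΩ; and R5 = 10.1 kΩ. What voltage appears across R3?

V ≈ 0.431 V

ΣR = 83.9 + 3.30 + 16.8 + 62.2 + 10.1 = 176.3 kΩ.
Voltage divider: V = V_s · (16.80 / 176.3) = 4.52 × 0.09529 = 0.4307 V.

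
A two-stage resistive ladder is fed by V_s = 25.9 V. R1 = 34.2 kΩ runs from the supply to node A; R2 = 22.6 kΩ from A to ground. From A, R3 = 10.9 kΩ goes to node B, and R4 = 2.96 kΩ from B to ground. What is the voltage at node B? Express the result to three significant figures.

The second stage (R3 + R4 = 13.86 kΩ) loads node A in parallel with R2.
Effective lower resistance at A: R2 ‖ 13.86 = 8.591 kΩ.
So V_A = 25.9 × 0.2008 = 5.200 V.
V_B = V_A × 0.2136 = 1.111 V.

V_B ≈ 1.11 V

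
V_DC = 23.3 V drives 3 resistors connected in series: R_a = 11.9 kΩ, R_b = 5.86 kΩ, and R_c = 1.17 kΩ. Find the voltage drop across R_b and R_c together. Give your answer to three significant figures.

ΣR = 11.9 + 5.86 + 1.17 = 18.93 kΩ.
R_{R_b..R_c} = 5.86 + 1.17 = 7.030 kΩ.
Voltage divider: V = V_DC · (7.030 / 18.93) = 23.3 × 0.3714 = 8.653 V.

V ≈ 8.65 V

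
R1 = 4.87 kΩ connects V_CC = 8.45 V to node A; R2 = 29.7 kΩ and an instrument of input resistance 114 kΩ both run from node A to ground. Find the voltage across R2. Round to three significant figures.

R2 ‖ R_L = (29.7 × 114)/(29.7 + 114) = 23.56 kΩ.
Voltage divider with the loaded lower leg: V_out = 8.45 × 23.56/(4.87 + 23.56) = 8.45 × 0.8287 = 7.003 V.
(Unloaded it would be 7.26 V; the load pulls it down.)

V_out ≈ 7.00 V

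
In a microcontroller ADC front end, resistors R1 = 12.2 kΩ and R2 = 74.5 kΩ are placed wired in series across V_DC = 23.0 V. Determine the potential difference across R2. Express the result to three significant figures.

Series total: ΣR = 12.2 + 74.5 = 86.70 kΩ.
By the voltage-divider rule, V = 23.0 × 74.50/86.70 = 19.76 V.

V ≈ 19.8 V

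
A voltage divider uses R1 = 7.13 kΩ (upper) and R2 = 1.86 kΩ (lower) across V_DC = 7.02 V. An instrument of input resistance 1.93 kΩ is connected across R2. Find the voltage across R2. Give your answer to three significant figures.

V_out ≈ 0.823 V

The load sits in parallel with R2, giving an effective lower resistance R2' = R2·R_L/(R2+R_L) = 0.9472 kΩ.
Voltage divider with the loaded lower leg: V_out = 7.02 × 0.9472/(7.13 + 0.9472) = 7.02 × 0.1173 = 0.8232 V.
(Unloaded it would be 1.45 V; the load pulls it down.)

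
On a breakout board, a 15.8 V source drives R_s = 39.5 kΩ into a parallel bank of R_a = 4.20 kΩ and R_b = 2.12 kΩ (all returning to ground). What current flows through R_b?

I ≈ 0.257 mA

Combine the parallel branches: R_p = (1/4.20 + 1/2.12)⁻¹ = 1.409 kΩ.
V_A by voltage divider: V_A = 15.8 × 1.409/(39.5 + 1.409) = 0.5441 V.
Branch current I = V_A/R_b = 0.5441/2.12 = 0.2567 mA.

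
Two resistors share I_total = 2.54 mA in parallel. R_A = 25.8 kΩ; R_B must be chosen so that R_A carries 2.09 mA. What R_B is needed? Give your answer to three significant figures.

In a two-way split, I_A/I_total = R_B/(R_A + R_B).
2.09/2.54 = R_B/(R_A + R_B) → R_B = R_A · (0.8228)/(1 − 0.8228) = 25.8 × 4.644 = 119.8 kΩ.

R_B ≈ 120 kΩ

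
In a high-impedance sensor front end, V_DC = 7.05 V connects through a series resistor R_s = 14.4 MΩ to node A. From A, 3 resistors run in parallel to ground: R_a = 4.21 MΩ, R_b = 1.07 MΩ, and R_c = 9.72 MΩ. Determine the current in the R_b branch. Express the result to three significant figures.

I ≈ 0.340 µA

Combine the parallel branches: R_p = (1/4.21 + 1/1.07 + 1/9.72)⁻¹ = 0.7843 MΩ.
Node voltage V_A = V_DC · R_p/(R_s + R_p) = 7.05 × 0.05165 = 0.3642 V.
Branch current I = V_A/R_b = 0.3642/1.07 = 0.3403 µA.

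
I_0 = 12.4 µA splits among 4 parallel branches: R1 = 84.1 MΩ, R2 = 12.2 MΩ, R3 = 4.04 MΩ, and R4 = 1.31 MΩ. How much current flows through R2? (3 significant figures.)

Conductances: ΣG = 1/84.1 + 1/12.2 + 1/4.04 + 1/1.31 = 1.105 (1/MΩ).
R2 takes the fraction G_k/ΣG = 0.08197/1.105 = 0.07420, so I = 12.4 × 0.07420 = 0.9200 µA.

I ≈ 0.920 µA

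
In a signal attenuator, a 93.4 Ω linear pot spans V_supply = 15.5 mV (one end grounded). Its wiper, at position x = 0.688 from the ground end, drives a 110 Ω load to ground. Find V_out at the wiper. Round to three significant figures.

Split the track: R_lower = x·R_p = 64.26 Ω, R_upper = (1−x)·R_p = 29.14 Ω.
(x·R_p) ‖ R_L = 40.56 Ω.
V_out = 15.5 × 40.56/(29.14 + 40.56) = 9.020 mV.

V_out ≈ 9.02 mV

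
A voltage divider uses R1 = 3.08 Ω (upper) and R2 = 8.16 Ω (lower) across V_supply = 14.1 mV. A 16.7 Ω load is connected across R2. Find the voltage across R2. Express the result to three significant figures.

First combine the lower leg with the load: R2 ‖ R_L = 5.482 Ω.
Then V_out = V_supply · R2'/(R1 + R2') = 14.1 × 5.482/8.562 = 9.028 mV.

V_out ≈ 9.03 mV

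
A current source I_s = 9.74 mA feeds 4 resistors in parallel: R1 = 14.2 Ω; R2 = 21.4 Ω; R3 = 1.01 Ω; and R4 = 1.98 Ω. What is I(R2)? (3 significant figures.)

Total conductance ΣG = 1/14.2 + 1/21.4 + 1/1.01 + 1/1.98 = 1.612 (units of 1/Ω).
Current divider: I(R2) = I_s · G_k/ΣG = 9.74 × (0.04673/1.612) = 9.74 × 0.02898 = 0.2823 mA.

I ≈ 0.282 mA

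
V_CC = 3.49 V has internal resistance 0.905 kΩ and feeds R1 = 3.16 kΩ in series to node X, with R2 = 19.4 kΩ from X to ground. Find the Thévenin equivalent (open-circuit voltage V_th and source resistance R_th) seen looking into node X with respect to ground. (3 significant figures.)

V_th ≈ 2.89 V, R_th ≈ 3.36 kΩ

R1' = 0.905 + 3.16 = 4.065 kΩ (source resistance + R1).
V_th is the unloaded tap voltage: V_CC · R2/(R1'+R2) = 3.49 × 0.8268 = 2.885 V.
Looking into X with the source shorted: R_th = R1'·R2/(R1'+R2) = 4.065 × 19.4/23.46 = 3.361 kΩ.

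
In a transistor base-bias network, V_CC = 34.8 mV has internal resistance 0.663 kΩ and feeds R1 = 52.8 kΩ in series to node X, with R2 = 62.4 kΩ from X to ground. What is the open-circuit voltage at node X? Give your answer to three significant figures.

V_th ≈ 18.7 mV

R1' = 0.663 + 52.8 = 53.46 kΩ (source resistance + R1).
V_th is the unloaded tap voltage: V_CC · R2/(R1'+R2) = 34.8 × 0.5386 = 18.74 mV.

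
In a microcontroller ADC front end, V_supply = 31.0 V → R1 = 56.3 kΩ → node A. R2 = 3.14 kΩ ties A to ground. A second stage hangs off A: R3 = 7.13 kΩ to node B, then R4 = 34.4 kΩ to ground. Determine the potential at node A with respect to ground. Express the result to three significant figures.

V_A ≈ 1.53 V

Looking into the second stage from A: R3 + R4 = 41.53 kΩ appears in parallel with R2.
Effective lower resistance at A: R2 ‖ 41.53 = 2.919 kΩ.
First divider: V_A = V_supply · 2.919/(56.3 + 2.919) = 1.528 V.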